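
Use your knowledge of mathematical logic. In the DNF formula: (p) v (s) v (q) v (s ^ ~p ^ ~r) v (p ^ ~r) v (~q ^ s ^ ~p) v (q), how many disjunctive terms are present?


A DNF formula is a disjunction of terms (conjunctions).
Terms are separated by v.
Counting the disjuncts: 7 terms.

7


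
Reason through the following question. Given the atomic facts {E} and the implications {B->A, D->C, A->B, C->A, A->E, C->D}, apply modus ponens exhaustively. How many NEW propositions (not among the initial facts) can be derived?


Initial facts: {E}
Apply modus ponens to closure:
  (no implication fires)
Final known: {E}
New propositions: {(none)}
Count = 0

0


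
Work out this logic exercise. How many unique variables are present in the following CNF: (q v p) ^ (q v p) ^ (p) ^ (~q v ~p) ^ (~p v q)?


Identify each variable that appears in the formula.
Variables found: p, q
Count = 2

2


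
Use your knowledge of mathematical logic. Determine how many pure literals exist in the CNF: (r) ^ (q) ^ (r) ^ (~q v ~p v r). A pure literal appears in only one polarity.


Check each variable for pure literal status:
p: pure negative
q: mixed (not pure)
r: pure positive
Pure literal count = 2

2


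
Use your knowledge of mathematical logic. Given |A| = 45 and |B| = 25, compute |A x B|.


The Cartesian product A x B contains all ordered pairs (a, b).
|A x B| = |A| * |B| = 45 * 25 = 1125

1125


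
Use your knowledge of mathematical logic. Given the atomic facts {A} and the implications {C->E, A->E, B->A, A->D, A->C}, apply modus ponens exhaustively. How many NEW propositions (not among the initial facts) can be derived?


Initial facts: {A}
Apply modus ponens to closure:
  A and A->E  =>  E
  A and A->D  =>  D
  A and A->C  =>  C
Final known: {A, C, D, E}
New propositions: {C, D, E}
Count = 3

3


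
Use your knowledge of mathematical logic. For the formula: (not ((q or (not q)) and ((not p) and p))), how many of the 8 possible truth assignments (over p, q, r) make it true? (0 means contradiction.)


Check all 8 assignments:
p=0, q=0, r=0: 1
p=0, q=0, r=1: 1
p=0, q=1, r=0: 1
p=0, q=1, r=1: 1
p=1, q=0, r=0: 1
p=1, q=0, r=1: 1
p=1, q=1, r=0: 1
p=1, q=1, r=1: 1
Count of True = 8

8


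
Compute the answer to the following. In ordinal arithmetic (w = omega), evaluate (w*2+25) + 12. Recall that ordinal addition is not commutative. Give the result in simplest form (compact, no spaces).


Compute (w*2+25) + 12.
Ordinal + is associative but NOT commutative; for finite n>0, n + w = w but w + n stays w+n.
By associativity: (w*2+25) + 12 = w*2 + (25+12) = w*2+37.
Result = w*2+37

w*2+37


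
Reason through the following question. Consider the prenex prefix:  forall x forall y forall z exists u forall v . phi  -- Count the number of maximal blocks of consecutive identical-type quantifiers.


Quantifier-type sequence: A A A E A  (A=forall, E=exists)
Group into maximal same-type runs:
  Ax3 | Ex1 | Ax1
Number of blocks = 3

3


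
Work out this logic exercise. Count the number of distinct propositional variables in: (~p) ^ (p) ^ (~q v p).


Identify each variable that appears in the formula.
Variables found: p, q
Count = 2

2


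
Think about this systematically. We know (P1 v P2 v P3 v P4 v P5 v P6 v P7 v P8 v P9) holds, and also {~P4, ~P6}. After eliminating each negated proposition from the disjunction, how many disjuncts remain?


Original disjuncts (9): P1, P2, P3, P4, P5, P6, P7, P8, P9
Negated (eliminate): ~P4, ~P6
Remaining disjuncts: P1, P2, P3, P5, P7, P8, P9
Count = 9 - 2 = 7

7


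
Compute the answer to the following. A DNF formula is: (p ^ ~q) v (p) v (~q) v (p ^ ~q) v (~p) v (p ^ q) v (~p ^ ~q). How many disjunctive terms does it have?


A DNF formula is a disjunction of terms (conjunctions).
Terms are separated by v.
Counting the disjuncts: 7 terms.

7


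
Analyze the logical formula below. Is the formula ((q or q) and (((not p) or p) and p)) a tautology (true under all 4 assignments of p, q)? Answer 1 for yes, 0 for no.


Check all 4 assignments:
p=0, q=0: 0
p=0, q=1: 0
p=1, q=0: 0
p=1, q=1: 1
Satisfying count = 1/4.
Tautology iff count = 4: no.

0


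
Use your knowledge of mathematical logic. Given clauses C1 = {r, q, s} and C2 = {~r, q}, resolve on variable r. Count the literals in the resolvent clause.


Remove r from C1 and ~r from C2.
C1 remainder: {q, s}
C2 remainder: {q}
Union (resolvent): {q, s}
Resolvent has 2 literal(s).

2


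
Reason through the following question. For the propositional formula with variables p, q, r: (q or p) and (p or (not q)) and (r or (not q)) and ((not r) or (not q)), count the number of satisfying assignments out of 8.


Evaluate all 8 assignments for p, q, r:
p=0, q=0, r=0: 0
p=0, q=0, r=1: 0
p=0, q=1, r=0: 0
p=0, q=1, r=1: 0
p=1, q=0, r=0: 1
p=1, q=0, r=1: 1
p=1, q=1, r=0: 0
p=1, q=1, r=1: 0
Satisfying count = 2

2


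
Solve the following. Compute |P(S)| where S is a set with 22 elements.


The power set of a set with n elements has 2^n elements.
|P(S)| = 2^22 = 4194304

4194304


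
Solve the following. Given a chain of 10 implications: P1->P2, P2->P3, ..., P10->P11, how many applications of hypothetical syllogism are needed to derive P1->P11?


With 10 implications in a chain connecting 11 propositions:
P1->P2, P2->P3, ..., P10->P11
Steps needed = (number of implications) - 1 = 10 - 1 = 9

9


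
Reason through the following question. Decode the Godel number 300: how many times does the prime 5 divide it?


Factorize 300 by dividing by 5 repeatedly.
Division steps: 5 divides 300 exactly 2 time(s).
Exponent of 5 = 2

2


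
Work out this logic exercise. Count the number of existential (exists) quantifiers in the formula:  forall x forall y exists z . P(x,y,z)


Quantifier prefix: forall x forall y exists z
Mark each quantifier type:
  U U E
Universal count = 2, Existential count = 1
Asked for existential (exists) quantifiers: 1

1


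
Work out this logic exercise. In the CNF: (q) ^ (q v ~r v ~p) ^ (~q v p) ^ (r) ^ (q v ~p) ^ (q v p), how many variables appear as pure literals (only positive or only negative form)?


Check each variable for pure literal status:
p: mixed (not pure)
q: mixed (not pure)
r: mixed (not pure)
Pure literal count = 0

0


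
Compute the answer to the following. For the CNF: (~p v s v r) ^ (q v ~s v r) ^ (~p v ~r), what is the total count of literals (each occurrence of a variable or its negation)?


Counting literals in each clause:
Clause 1: 3 literal(s)
Clause 2: 3 literal(s)
Clause 3: 2 literal(s)
Total = 8

8


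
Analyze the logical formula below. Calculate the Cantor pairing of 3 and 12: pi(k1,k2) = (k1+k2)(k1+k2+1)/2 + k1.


k1 + k2 = 15
(k1+k2)(k1+k2+1)/2 = 15 * 16 / 2 = 120
pi = 120 + 3 = 123

123


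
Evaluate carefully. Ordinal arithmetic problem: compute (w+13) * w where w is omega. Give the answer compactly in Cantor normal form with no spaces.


Compute (w+13) * w.
Ordinal * is associative and left-distributive over +, but NOT commutative; for finite n>1, n*w = w but w*n stays w*n.
(w+13) * w = sup{(w+13)*k : k<w} = sup{w*k+13} = w^2 (the +13 tail is absorbed in the limit).
Result = w^2

w^2


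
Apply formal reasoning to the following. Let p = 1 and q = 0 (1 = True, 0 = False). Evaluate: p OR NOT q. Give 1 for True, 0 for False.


p = 1, q = 0
Operation: p OR NOT q
Evaluate: 1 OR NOT 0 = 1

1


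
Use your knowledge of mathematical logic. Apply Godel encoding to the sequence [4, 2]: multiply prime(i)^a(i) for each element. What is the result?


Encode each element as an exponent of the corresponding prime:
  2^4 = 16
  3^2 = 9
Product = 16 * 9 = 144

144


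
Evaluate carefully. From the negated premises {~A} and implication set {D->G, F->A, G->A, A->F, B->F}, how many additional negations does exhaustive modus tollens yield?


Initial negated facts: {~A}
Apply modus tollens to closure:
  ~A and F->A  =>  ~F
  ~A and G->A  =>  ~G
  ~F and B->F  =>  ~B
  ~G and D->G  =>  ~D
Final negated: {~A, ~B, ~D, ~F, ~G}
New negations: {~B, ~D, ~F, ~G}
Count = 4

4


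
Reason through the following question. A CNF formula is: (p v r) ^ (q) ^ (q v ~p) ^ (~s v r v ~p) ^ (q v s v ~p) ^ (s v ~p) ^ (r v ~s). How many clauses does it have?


A CNF formula is a conjunction of clauses.
Clauses are separated by ^.
Counting the conjuncts: 7 clauses.

7


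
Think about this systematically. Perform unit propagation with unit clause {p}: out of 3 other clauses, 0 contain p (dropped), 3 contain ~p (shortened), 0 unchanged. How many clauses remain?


Satisfied (removed): 0
Shortened (remain): 3
Unchanged (remain): 0
Remaining = 3 + 0 = 3

3


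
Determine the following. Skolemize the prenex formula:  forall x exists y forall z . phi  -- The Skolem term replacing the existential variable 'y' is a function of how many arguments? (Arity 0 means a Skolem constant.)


Quantifier prefix: forall x exists y forall z
'y' is existentially quantified at position 2.
Universal variables preceding it: x
Skolem function arity = 1

1


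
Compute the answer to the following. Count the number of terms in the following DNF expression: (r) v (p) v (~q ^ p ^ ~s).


A DNF formula is a disjunction of terms (conjunctions).
Terms are separated by v.
Counting the disjuncts: 3 terms.

3


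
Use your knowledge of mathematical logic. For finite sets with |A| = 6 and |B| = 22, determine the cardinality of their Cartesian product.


The Cartesian product A x B contains all ordered pairs (a, b).
|A x B| = |A| * |B| = 6 * 22 = 132

132


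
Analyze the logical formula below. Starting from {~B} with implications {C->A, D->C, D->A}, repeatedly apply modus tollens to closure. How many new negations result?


Initial negated facts: {~B}
Apply modus tollens to closure:
  (no implication fires)
Final negated: {~B}
New negations: {(none)}
Count = 0

0


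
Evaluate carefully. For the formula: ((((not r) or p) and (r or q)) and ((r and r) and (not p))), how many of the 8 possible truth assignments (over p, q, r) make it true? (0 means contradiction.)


Check all 8 assignments:
p=0, q=0, r=0: 0
p=0, q=0, r=1: 0
p=0, q=1, r=0: 0
p=0, q=1, r=1: 0
p=1, q=0, r=0: 0
p=1, q=0, r=1: 0
p=1, q=1, r=0: 0
p=1, q=1, r=1: 0
Count of True = 0

0


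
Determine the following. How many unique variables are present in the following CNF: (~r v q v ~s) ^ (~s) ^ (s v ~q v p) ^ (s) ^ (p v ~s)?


Identify each variable that appears in the formula.
Variables found: p, q, r, s
Count = 4

4


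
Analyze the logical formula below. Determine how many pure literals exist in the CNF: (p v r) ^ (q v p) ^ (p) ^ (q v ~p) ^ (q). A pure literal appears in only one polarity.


Check each variable for pure literal status:
p: mixed (not pure)
q: pure positive
r: pure positive
Pure literal count = 2

2


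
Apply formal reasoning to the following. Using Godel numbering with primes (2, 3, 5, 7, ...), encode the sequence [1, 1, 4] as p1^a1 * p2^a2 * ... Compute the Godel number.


Encode each element as an exponent of the corresponding prime:
  2^1 = 2
  3^1 = 3
  5^4 = 625
Product = 2 * 3 * 625 = 3750

3750


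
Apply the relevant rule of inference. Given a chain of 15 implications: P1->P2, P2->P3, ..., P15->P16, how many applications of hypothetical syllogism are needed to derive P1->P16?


With 15 implications in a chain connecting 16 propositions:
P1->P2, P2->P3, ..., P15->P16
Steps needed = (number of implications) - 1 = 15 - 1 = 14

14


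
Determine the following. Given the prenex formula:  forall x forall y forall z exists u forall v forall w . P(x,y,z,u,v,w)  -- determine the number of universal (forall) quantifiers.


Quantifier prefix: forall x forall y forall z exists u forall v forall w
Mark each quantifier type:
  U U U E U U
Universal count = 5, Existential count = 1
Asked for universal (forall) quantifiers: 5

5


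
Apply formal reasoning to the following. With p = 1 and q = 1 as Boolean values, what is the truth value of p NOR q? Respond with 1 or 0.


p = 1, q = 1
Operation: p NOR q
Evaluate: 1 NOR 1 = 0

0


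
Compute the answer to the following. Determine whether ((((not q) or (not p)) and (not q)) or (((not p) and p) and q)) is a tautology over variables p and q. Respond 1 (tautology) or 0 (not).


Check all 4 assignments:
p=0, q=0: 1
p=0, q=1: 0
p=1, q=0: 1
p=1, q=1: 0
Satisfying count = 2/4.
Tautology iff count = 4: no.

0


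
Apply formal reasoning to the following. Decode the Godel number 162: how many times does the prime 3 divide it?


Factorize 162 by dividing by 3 repeatedly.
Division steps: 3 divides 162 exactly 4 time(s).
Exponent of 3 = 4

4


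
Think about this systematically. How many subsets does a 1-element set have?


The power set of a set with n elements has 2^n elements.
|P(S)| = 2^1 = 2

2


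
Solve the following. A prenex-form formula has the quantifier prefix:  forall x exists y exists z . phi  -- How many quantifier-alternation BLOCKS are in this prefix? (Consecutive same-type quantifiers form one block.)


Quantifier-type sequence: A E E  (A=forall, E=exists)
Group into maximal same-type runs:
  Ax1 | Ex2
Number of blocks = 2

2


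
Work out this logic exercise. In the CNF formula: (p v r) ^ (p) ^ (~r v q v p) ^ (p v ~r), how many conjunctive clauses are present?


A CNF formula is a conjunction of clauses.
Clauses are separated by ^.
Counting the conjuncts: 4 clauses.

4


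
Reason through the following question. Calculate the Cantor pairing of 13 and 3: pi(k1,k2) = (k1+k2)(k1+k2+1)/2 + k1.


k1 + k2 = 16
(k1+k2)(k1+k2+1)/2 = 16 * 17 / 2 = 136
pi = 136 + 13 = 149

149


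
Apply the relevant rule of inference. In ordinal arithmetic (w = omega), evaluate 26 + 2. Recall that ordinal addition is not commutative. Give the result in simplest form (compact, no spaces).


Compute 26 + 2.
Ordinal + is associative but NOT commutative; for finite n>0, n + w = w but w + n stays w+n.
Both operands finite; ordinal + agrees with natural +: 26 + 2 = 28.
Result = 28

28


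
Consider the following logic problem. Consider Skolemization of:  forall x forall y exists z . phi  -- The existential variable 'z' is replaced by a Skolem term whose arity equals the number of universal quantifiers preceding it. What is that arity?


Quantifier prefix: forall x forall y exists z
'z' is existentially quantified at position 3.
Universal variables preceding it: x, y
Skolem function arity = 2

2


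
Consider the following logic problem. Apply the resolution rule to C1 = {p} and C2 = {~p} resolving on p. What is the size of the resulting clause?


Remove p from C1 and ~p from C2.
C1 remainder: {}
C2 remainder: {}
Union (resolvent): {} (empty clause)
Resolvent has 0 literal(s).

0


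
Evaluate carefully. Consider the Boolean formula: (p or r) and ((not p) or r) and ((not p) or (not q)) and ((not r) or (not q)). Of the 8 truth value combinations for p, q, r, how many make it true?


Evaluate all 8 assignments for p, q, r:
p=0, q=0, r=0: 0
p=0, q=0, r=1: 1
p=0, q=1, r=0: 0
p=0, q=1, r=1: 0
p=1, q=0, r=0: 0
p=1, q=0, r=1: 1
p=1, q=1, r=0: 0
p=1, q=1, r=1: 0
Satisfying count = 2

2


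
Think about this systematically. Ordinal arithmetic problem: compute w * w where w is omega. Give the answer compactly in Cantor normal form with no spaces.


Compute w * w.
Ordinal * is associative and left-distributive over +, but NOT commutative; for finite n>1, n*w = w but w*n stays w*n.
w * w = w^2 by definition.
Result = w^2

w^2


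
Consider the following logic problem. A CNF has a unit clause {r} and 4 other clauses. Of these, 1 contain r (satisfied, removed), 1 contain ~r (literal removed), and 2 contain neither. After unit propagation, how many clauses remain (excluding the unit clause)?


Satisfied (removed): 1
Shortened (remain): 1
Unchanged (remain): 2
Remaining = 1 + 2 = 3

3


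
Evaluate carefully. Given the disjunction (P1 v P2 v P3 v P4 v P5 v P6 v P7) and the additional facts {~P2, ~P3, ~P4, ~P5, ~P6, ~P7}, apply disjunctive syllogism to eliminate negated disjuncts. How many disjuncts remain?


Original disjuncts (7): P1, P2, P3, P4, P5, P6, P7
Negated (eliminate): ~P2, ~P3, ~P4, ~P5, ~P6, ~P7
Remaining disjuncts: P1
Count = 7 - 6 = 1

1


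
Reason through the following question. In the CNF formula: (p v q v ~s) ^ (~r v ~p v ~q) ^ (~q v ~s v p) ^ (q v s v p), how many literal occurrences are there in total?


Counting literals in each clause:
Clause 1: 3 literal(s)
Clause 2: 3 literal(s)
Clause 3: 3 literal(s)
Clause 4: 3 literal(s)
Total = 12

12


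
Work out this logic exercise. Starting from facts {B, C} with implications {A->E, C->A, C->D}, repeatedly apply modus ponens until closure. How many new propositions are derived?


Initial facts: {B, C}
Apply modus ponens to closure:
  C and C->A  =>  A
  C and C->D  =>  D
  A and A->E  =>  E
Final known: {A, B, C, D, E}
New propositions: {A, D, E}
Count = 3

3


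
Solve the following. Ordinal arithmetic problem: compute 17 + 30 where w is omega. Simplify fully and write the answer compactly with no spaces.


Compute 17 + 30.
Ordinal + is associative but NOT commutative; for finite n>0, n + w = w but w + n stays w+n.
Both operands finite; ordinal + agrees with natural +: 17 + 30 = 47.
Result = 47

47


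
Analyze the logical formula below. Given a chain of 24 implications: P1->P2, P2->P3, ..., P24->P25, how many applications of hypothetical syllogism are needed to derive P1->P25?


With 24 implications in a chain connecting 25 propositions:
P1->P2, P2->P3, ..., P24->P25
Steps needed = (number of implications) - 1 = 24 - 1 = 23

23


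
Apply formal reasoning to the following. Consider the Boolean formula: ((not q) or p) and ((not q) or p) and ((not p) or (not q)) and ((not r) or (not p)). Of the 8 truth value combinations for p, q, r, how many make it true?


Evaluate all 8 assignments for p, q, r:
p=0, q=0, r=0: 1
p=0, q=0, r=1: 1
p=0, q=1, r=0: 0
p=0, q=1, r=1: 0
p=1, q=0, r=0: 1
p=1, q=0, r=1: 0
p=1, q=1, r=0: 0
p=1, q=1, r=1: 0
Satisfying count = 3

3


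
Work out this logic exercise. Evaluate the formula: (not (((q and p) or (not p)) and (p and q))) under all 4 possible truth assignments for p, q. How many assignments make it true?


Check all 4 assignments:
p=0, q=0: 1
p=0, q=1: 1
p=1, q=0: 1
p=1, q=1: 0
Count of True = 3

3


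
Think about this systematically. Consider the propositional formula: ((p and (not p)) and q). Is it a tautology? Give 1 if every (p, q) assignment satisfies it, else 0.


Check all 4 assignments:
p=0, q=0: 0
p=0, q=1: 0
p=1, q=0: 0
p=1, q=1: 0
Satisfying count = 0/4.
Tautology iff count = 4: no.

0


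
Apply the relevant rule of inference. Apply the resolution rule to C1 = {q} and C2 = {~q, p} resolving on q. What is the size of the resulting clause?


Remove q from C1 and ~q from C2.
C1 remainder: {}
C2 remainder: {p}
Union (resolvent): {p}
Resolvent has 1 literal(s).

1


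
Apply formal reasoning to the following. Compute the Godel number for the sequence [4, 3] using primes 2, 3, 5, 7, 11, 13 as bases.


Encode each element as an exponent of the corresponding prime:
  2^4 = 16
  3^3 = 27
Product = 16 * 27 = 432

432


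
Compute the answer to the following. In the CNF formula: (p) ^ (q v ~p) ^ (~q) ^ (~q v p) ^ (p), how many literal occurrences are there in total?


Counting literals in each clause:
Clause 1: 1 literal(s)
Clause 2: 2 literal(s)
Clause 3: 1 literal(s)
Clause 4: 2 literal(s)
Clause 5: 1 literal(s)
Total = 7

7


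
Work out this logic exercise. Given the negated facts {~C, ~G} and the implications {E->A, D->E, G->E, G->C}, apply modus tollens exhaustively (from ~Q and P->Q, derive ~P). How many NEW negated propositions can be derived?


Initial negated facts: {~C, ~G}
Apply modus tollens to closure:
  (no implication fires)
Final negated: {~C, ~G}
New negations: {(none)}
Count = 0

0


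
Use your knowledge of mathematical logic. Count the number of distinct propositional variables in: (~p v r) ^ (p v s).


Identify each variable that appears in the formula.
Variables found: p, r, s
Count = 3

3


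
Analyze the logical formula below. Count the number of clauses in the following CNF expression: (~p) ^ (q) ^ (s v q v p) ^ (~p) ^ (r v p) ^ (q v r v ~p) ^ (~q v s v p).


A CNF formula is a conjunction of clauses.
Clauses are separated by ^.
Counting the conjuncts: 7 clauses.

7


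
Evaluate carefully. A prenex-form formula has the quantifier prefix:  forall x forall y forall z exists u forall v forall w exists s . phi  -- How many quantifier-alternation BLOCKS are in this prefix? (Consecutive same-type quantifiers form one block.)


Quantifier-type sequence: A A A E A A E  (A=forall, E=exists)
Group into maximal same-type runs:
  Ax3 | Ex1 | Ax2 | Ex1
Number of blocks = 4

4


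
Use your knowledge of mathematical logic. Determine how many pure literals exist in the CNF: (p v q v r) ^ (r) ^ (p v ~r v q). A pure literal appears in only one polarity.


Check each variable for pure literal status:
p: pure positive
q: pure positive
r: mixed (not pure)
Pure literal count = 2

2


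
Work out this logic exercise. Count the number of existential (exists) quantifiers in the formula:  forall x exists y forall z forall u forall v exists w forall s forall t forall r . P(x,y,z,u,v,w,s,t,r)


Quantifier prefix: forall x exists y forall z forall u forall v exists w forall s forall t forall r
Mark each quantifier type:
  U E U U U E U U U
Universal count = 7, Existential count = 2
Asked for existential (exists) quantifiers: 2

2


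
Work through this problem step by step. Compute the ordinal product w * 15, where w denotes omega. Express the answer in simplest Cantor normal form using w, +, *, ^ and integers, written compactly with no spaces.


Compute w * 15.
Ordinal * is associative and left-distributive over +, but NOT commutative; for finite n>1, n*w = w but w*n stays w*n.
w * 15 means 15 copies of w concatenated: w*15.
Result = w*15

w*15


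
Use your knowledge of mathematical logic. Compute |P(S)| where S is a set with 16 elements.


The power set of a set with n elements has 2^n elements.
|P(S)| = 2^16 = 65536

65536


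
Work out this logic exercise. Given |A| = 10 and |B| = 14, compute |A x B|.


The Cartesian product A x B contains all ordered pairs (a, b).
|A x B| = |A| * |B| = 10 * 14 = 140

140


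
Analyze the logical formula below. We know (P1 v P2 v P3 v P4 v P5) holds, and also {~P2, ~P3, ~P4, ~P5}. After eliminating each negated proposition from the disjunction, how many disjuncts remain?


Original disjuncts (5): P1, P2, P3, P4, P5
Negated (eliminate): ~P2, ~P3, ~P4, ~P5
Remaining disjuncts: P1
Count = 5 - 4 = 1

1


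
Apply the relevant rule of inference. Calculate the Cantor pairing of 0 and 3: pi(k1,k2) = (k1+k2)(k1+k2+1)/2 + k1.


k1 + k2 = 3
(k1+k2)(k1+k2+1)/2 = 3 * 4 / 2 = 6
pi = 6 + 0 = 6

6


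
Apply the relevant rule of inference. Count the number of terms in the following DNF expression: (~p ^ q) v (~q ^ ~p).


A DNF formula is a disjunction of terms (conjunctions).
Terms are separated by v.
Counting the disjuncts: 2 terms.

2


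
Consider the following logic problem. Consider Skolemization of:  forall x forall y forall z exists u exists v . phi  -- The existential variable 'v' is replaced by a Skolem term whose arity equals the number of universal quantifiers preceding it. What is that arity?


Quantifier prefix: forall x forall y forall z exists u exists v
'v' is existentially quantified at position 5.
Universal variables preceding it: x, y, z
Skolem function arity = 3

3


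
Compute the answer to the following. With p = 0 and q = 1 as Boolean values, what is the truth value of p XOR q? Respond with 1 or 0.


p = 0, q = 1
Operation: p XOR q
Evaluate: 0 XOR 1 = 1

1


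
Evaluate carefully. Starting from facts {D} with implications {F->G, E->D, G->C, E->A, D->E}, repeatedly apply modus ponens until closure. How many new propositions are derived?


Initial facts: {D}
Apply modus ponens to closure:
  D and D->E  =>  E
  E and E->A  =>  A
Final known: {A, D, E}
New propositions: {A, E}
Count = 2

2


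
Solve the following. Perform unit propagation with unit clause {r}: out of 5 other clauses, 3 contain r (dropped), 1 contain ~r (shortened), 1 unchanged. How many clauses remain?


Satisfied (removed): 3
Shortened (remain): 1
Unchanged (remain): 1
Remaining = 1 + 1 = 2

2


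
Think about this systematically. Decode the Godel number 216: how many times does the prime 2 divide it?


Factorize 216 by dividing by 2 repeatedly.
Division steps: 2 divides 216 exactly 3 time(s).
Exponent of 2 = 3

3


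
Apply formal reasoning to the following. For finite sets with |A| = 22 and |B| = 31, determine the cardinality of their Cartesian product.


The Cartesian product A x B contains all ordered pairs (a, b).
|A x B| = |A| * |B| = 22 * 31 = 682

682


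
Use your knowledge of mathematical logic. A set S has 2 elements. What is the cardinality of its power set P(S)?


The power set of a set with n elements has 2^n elements.
|P(S)| = 2^2 = 4

4


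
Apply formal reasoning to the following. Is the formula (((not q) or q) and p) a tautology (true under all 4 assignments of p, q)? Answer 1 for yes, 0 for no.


Check all 4 assignments:
p=0, q=0: 0
p=0, q=1: 0
p=1, q=0: 1
p=1, q=1: 1
Satisfying count = 2/4.
Tautology iff count = 4: no.

0


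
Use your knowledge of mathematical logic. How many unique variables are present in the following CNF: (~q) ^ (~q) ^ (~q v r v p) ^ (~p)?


Identify each variable that appears in the formula.
Variables found: p, q, r
Count = 3

3


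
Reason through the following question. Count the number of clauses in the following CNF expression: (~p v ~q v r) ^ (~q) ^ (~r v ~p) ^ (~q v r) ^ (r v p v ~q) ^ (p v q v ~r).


A CNF formula is a conjunction of clauses.
Clauses are separated by ^.
Counting the conjuncts: 6 clauses.

6


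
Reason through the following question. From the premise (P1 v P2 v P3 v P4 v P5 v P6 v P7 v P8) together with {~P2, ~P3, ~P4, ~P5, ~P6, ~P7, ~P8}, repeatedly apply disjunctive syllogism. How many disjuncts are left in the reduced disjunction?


Original disjuncts (8): P1, P2, P3, P4, P5, P6, P7, P8
Negated (eliminate): ~P2, ~P3, ~P4, ~P5, ~P6, ~P7, ~P8
Remaining disjuncts: P1
Count = 8 - 7 = 1

1


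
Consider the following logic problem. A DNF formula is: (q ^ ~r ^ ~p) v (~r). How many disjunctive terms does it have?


A DNF formula is a disjunction of terms (conjunctions).
Terms are separated by v.
Counting the disjuncts: 2 terms.

2


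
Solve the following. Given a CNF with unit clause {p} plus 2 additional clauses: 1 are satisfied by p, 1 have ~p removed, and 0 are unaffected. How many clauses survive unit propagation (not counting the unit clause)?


Satisfied (removed): 1
Shortened (remain): 1
Unchanged (remain): 0
Remaining = 1 + 0 = 1

1


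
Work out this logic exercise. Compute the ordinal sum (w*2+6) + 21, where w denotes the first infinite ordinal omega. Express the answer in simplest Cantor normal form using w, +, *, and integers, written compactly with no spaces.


Compute (w*2+6) + 21.
Ordinal + is associative but NOT commutative; for finite n>0, n + w = w but w + n stays w+n.
By associativity: (w*2+6) + 21 = w*2 + (6+21) = w*2+27.
Result = w*2+27

w*2+27


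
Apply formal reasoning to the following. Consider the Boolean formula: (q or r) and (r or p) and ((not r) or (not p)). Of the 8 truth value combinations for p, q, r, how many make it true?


Evaluate all 8 assignments for p, q, r:
p=0, q=0, r=0: 0
p=0, q=0, r=1: 1
p=0, q=1, r=0: 0
p=0, q=1, r=1: 1
p=1, q=0, r=0: 0
p=1, q=0, r=1: 0
p=1, q=1, r=0: 1
p=1, q=1, r=1: 0
Satisfying count = 3

3


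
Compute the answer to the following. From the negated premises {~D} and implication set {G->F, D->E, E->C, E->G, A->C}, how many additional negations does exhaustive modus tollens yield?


Initial negated facts: {~D}
Apply modus tollens to closure:
  (no implication fires)
Final negated: {~D}
New negations: {(none)}
Count = 0

0


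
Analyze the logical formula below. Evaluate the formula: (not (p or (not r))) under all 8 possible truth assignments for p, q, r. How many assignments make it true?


Check all 8 assignments:
p=0, q=0, r=0: 0
p=0, q=0, r=1: 1
p=0, q=1, r=0: 0
p=0, q=1, r=1: 1
p=1, q=0, r=0: 0
p=1, q=0, r=1: 0
p=1, q=1, r=0: 0
p=1, q=1, r=1: 0
Count of True = 2

2


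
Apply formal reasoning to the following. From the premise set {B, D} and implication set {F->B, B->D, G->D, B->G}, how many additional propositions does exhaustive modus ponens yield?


Initial facts: {B, D}
Apply modus ponens to closure:
  B and B->G  =>  G
Final known: {B, D, G}
New propositions: {G}
Count = 1

1


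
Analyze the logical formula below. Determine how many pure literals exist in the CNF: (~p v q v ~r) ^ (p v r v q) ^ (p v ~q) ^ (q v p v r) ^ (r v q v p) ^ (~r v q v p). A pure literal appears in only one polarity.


Check each variable for pure literal status:
p: mixed (not pure)
q: mixed (not pure)
r: mixed (not pure)
Pure literal count = 0

0


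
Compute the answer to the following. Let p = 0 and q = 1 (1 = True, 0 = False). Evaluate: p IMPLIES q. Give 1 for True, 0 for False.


p = 0, q = 1
Operation: p IMPLIES q
Evaluate: 0 IMPLIES 1 = 1

1


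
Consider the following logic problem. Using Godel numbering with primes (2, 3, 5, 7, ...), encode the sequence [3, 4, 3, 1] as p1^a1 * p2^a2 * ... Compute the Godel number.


Encode each element as an exponent of the corresponding prime:
  2^3 = 8
  3^4 = 81
  5^3 = 125
  7^1 = 7
Product = 8 * 81 * 125 * 7 = 567000

567000


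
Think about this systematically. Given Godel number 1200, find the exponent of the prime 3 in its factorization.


Factorize 1200 by dividing by 3 repeatedly.
Division steps: 3 divides 1200 exactly 1 time(s).
Exponent of 3 = 1

1


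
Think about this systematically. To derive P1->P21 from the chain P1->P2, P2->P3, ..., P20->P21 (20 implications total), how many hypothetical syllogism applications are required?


With 20 implications in a chain connecting 21 propositions:
P1->P2, P2->P3, ..., P20->P21
Steps needed = (number of implications) - 1 = 20 - 1 = 19

19


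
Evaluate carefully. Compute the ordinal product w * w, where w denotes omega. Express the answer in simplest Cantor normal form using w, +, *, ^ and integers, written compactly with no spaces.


Compute w * w.
Ordinal * is associative and left-distributive over +, but NOT commutative; for finite n>1, n*w = w but w*n stays w*n.
w * w = w^2 by definition.
Result = w^2

w^2


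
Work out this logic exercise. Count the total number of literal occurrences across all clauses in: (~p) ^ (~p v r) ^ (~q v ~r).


Counting literals in each clause:
Clause 1: 1 literal(s)
Clause 2: 2 literal(s)
Clause 3: 2 literal(s)
Total = 5

5


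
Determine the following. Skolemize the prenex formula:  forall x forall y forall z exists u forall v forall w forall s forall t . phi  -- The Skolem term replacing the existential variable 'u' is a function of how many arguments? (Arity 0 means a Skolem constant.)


Quantifier prefix: forall x forall y forall z exists u forall v forall w forall s forall t
'u' is existentially quantified at position 4.
Universal variables preceding it: x, y, z
Skolem function arity = 3

3


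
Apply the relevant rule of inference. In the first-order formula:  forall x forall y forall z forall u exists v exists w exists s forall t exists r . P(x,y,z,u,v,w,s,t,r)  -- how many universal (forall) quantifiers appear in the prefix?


Quantifier prefix: forall x forall y forall z forall u exists v exists w exists s forall t exists r
Mark each quantifier type:
  U U U U E E E U E
Universal count = 5, Existential count = 4
Asked for universal (forall) quantifiers: 5

5


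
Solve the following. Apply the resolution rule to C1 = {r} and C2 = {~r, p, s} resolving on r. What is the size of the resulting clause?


Remove r from C1 and ~r from C2.
C1 remainder: {}
C2 remainder: {p, s}
Union (resolvent): {p, s}
Resolvent has 2 literal(s).

2


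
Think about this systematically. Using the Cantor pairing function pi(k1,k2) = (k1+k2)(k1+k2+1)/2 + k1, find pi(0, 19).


k1 + k2 = 19
(k1+k2)(k1+k2+1)/2 = 19 * 20 / 2 = 190
pi = 190 + 0 = 190

190


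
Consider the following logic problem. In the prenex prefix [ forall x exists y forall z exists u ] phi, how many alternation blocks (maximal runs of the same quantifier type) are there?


Quantifier-type sequence: A E A E  (A=forall, E=exists)
Group into maximal same-type runs:
  Ax1 | Ex1 | Ax1 | Ex1
Number of blocks = 4

4


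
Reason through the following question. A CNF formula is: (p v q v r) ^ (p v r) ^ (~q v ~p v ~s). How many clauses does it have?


A CNF formula is a conjunction of clauses.
Clauses are separated by ^.
Counting the conjuncts: 3 clauses.

3


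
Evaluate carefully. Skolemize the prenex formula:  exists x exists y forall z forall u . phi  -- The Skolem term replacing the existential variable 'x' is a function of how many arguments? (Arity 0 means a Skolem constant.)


Quantifier prefix: exists x exists y forall z forall u
'x' is existentially quantified at position 1.
No universal quantifiers precede it.
Skolem function arity = 0 (a Skolem constant)

0


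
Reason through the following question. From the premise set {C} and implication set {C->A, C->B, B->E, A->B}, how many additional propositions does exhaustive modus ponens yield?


Initial facts: {C}
Apply modus ponens to closure:
  C and C->A  =>  A
  C and C->B  =>  B
  B and B->E  =>  E
Final known: {A, B, C, E}
New propositions: {A, B, E}
Count = 3

3


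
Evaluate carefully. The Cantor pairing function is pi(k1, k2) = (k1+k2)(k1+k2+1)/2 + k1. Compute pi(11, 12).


k1 + k2 = 23
(k1+k2)(k1+k2+1)/2 = 23 * 24 / 2 = 276
pi = 276 + 11 = 287

287


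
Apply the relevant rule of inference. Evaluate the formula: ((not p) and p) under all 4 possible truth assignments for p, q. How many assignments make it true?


Check all 4 assignments:
p=0, q=0: 0
p=0, q=1: 0
p=1, q=0: 0
p=1, q=1: 0
Count of True = 0

0


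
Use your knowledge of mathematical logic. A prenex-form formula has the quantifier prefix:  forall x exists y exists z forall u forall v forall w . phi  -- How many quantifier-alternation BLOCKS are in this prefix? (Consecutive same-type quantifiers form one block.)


Quantifier-type sequence: A E E A A A  (A=forall, E=exists)
Group into maximal same-type runs:
  Ax1 | Ex2 | Ax3
Number of blocks = 3

3


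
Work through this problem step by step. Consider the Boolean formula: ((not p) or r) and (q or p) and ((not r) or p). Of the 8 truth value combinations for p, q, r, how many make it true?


Evaluate all 8 assignments for p, q, r:
p=0, q=0, r=0: 0
p=0, q=0, r=1: 0
p=0, q=1, r=0: 1
p=0, q=1, r=1: 0
p=1, q=0, r=0: 0
p=1, q=0, r=1: 1
p=1, q=1, r=0: 0
p=1, q=1, r=1: 1
Satisfying count = 3

3


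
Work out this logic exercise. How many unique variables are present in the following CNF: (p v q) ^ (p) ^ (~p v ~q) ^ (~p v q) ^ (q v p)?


Identify each variable that appears in the formula.
Variables found: p, q
Count = 2

2


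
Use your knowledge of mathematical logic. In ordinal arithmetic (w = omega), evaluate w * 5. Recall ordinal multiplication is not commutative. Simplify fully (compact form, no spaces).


Compute w * 5.
Ordinal * is associative and left-distributive over +, but NOT commutative; for finite n>1, n*w = w but w*n stays w*n.
w * 5 means 5 copies of w concatenated: w*5.
Result = w*5

w*5


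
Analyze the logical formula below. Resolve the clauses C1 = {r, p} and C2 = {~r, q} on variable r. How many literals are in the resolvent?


Remove r from C1 and ~r from C2.
C1 remainder: {p}
C2 remainder: {q}
Union (resolvent): {p, q}
Resolvent has 2 literal(s).

2


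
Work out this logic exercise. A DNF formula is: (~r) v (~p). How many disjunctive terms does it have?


A DNF formula is a disjunction of terms (conjunctions).
Terms are separated by v.
Counting the disjuncts: 2 terms.

2


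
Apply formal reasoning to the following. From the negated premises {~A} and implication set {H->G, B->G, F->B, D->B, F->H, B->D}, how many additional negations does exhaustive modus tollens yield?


Initial negated facts: {~A}
Apply modus tollens to closure:
  (no implication fires)
Final negated: {~A}
New negations: {(none)}
Count = 0

0


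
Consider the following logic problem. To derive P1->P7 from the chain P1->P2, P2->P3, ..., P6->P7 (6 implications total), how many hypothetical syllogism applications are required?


With 6 implications in a chain connecting 7 propositions:
P1->P2, P2->P3, ..., P6->P7
Steps needed = (number of implications) - 1 = 6 - 1 = 5

5


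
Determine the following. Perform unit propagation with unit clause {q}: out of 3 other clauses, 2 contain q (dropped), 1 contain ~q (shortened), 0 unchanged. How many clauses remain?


Satisfied (removed): 2
Shortened (remain): 1
Unchanged (remain): 0
Remaining = 1 + 0 = 1

1


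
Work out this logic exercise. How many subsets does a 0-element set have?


The power set of a set with n elements has 2^n elements.
|P(S)| = 2^0 = 1

1


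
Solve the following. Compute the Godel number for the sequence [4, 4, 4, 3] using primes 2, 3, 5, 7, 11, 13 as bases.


Encode each element as an exponent of the corresponding prime:
  2^4 = 16
  3^4 = 81
  5^4 = 625
  7^3 = 343
Product = 16 * 81 * 625 * 343 = 277830000

277830000


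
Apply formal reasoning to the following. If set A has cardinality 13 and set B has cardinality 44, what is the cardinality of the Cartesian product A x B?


The Cartesian product A x B contains all ordered pairs (a, b).
|A x B| = |A| * |B| = 13 * 44 = 572

572


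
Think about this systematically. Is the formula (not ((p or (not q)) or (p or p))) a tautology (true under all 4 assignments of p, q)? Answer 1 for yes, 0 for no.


Check all 4 assignments:
p=0, q=0: 0
p=0, q=1: 1
p=1, q=0: 0
p=1, q=1: 0
Satisfying count = 1/4.
Tautology iff count = 4: no.

0


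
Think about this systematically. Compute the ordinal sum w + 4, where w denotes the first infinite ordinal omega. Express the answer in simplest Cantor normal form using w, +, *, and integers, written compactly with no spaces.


Compute w + 4.
Ordinal + is associative but NOT commutative; for finite n>0, n + w = w but w + n stays w+n.
w + 4 is already in normal form (a successor ordinal beyond w).
Result = w+4

w+4


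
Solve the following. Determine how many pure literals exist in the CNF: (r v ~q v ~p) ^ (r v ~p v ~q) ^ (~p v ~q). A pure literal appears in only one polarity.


Check each variable for pure literal status:
p: pure negative
q: pure negative
r: pure positive
Pure literal count = 3

3


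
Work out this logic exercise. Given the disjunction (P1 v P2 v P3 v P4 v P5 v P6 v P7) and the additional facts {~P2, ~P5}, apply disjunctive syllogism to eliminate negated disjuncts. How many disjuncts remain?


Original disjuncts (7): P1, P2, P3, P4, P5, P6, P7
Negated (eliminate): ~P2, ~P5
Remaining disjuncts: P1, P3, P4, P6, P7
Count = 7 - 2 = 5

5


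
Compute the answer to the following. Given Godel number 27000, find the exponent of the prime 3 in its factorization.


Factorize 27000 by dividing by 3 repeatedly.
Division steps: 3 divides 27000 exactly 3 time(s).
Exponent of 3 = 3

3


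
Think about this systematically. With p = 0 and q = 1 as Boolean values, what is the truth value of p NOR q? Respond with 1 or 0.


p = 0, q = 1
Operation: p NOR q
Evaluate: 0 NOR 1 = 0

0


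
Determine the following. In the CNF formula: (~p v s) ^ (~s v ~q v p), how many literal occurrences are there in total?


Counting literals in each clause:
Clause 1: 2 literal(s)
Clause 2: 3 literal(s)
Total = 5

5
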